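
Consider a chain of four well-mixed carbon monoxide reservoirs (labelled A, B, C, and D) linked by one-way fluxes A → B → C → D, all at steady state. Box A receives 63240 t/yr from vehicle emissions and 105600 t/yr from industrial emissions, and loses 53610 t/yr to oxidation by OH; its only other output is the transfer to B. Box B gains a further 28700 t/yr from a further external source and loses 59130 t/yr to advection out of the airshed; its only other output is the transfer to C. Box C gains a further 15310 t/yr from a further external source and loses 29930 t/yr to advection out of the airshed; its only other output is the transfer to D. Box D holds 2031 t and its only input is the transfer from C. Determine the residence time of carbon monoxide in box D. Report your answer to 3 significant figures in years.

0.0289 yr

Box A: F(A→B) = (63240 + 105600) − 53610 = 115230 t/yr.
Box B: F(B→C) = (115230 + 28700) − 59130 = 84800 t/yr.
Box C: F(C→D) = (84800 + 15310) − 29930 = 70180 t/yr.
Box D throughput = its input = 70180 t/yr; τ = 2031 / 70180 = 0.02894 yr.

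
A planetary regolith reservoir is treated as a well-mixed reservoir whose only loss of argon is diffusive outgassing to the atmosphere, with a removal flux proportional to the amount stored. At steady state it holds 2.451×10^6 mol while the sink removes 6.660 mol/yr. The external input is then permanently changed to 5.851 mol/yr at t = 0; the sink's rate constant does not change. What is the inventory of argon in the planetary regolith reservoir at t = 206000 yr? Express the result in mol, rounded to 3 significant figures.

2.32×10^6 mol

The sink rate constant is k = F₀/M₀ = 6.660/2.451×10^6 = 2.717×10^-6 yr⁻¹.
Solving dM/dt = F₁ − kM with M(0) = M₀ gives M(t) = F₁/k + (M₀ − F₁/k)·e^(−kt).
F₁/k = 5.851/2.717×10^-6 = 2.1533×10^6 mol; kt = 2.717×10^-6 × 206000 = 0.5598, e^(−kt) = 0.5713.
M(206000) = 2.1533×10^6 + (2.451×10^6 − 2.1533×10^6) × 0.5713 = 2.1533×10^6 + 170100 = 2.3234×10^6 mol.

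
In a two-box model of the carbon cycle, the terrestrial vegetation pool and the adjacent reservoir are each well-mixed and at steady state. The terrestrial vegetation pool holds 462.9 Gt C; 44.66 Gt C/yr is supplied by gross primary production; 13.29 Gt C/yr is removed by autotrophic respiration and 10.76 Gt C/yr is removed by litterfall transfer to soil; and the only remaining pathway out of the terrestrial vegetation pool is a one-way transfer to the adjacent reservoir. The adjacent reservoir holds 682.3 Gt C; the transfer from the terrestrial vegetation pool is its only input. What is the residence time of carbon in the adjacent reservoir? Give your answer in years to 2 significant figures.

33 yr

Balance the terrestrial vegetation pool: ΣF_in = 44.660 Gt C/yr.
Transfer to the adjacent reservoir = ΣF_in − (13.29 + 10.76) = 20.610 Gt C/yr.
At steady state the output of the adjacent reservoir equals its input, 20.610 Gt C/yr.
τ = M / F = 682.3 / 20.610 = 33.11 yr.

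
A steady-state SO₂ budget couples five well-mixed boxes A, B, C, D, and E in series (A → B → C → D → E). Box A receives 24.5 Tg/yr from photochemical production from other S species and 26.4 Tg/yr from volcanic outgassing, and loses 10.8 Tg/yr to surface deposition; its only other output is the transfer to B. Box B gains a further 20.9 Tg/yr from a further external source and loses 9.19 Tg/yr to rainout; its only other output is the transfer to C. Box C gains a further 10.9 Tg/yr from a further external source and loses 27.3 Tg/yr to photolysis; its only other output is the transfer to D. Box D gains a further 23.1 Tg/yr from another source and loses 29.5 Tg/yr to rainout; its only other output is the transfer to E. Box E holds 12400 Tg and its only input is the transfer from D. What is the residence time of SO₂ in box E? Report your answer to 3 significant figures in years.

Box A: F(A→B) = (24.5 + 26.4) − 10.8 = 40.100 Tg/yr.
Box B: F(B→C) = (40.100 + 20.9) − 9.19 = 51.810 Tg/yr.
Box C: F(C→D) = (51.810 + 10.9) − 27.3 = 35.410 Tg/yr.
Box D: F(D→E) = (35.410 + 23.1) − 29.5 = 29.010 Tg/yr.
Box E throughput = its input = 29.010 Tg/yr; τ = 12400 / 29.010 = 427.4 yr.

427 yr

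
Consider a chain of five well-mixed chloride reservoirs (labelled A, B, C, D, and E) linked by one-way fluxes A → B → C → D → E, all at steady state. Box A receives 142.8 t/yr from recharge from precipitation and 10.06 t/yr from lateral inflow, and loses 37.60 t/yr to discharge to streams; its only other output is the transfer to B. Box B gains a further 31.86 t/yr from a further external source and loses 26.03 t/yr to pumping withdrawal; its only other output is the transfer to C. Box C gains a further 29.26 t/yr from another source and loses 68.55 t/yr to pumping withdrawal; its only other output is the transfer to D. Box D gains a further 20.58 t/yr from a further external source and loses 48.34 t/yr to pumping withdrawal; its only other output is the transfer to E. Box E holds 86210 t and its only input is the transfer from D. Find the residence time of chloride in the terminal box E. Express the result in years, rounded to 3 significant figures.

Box A: F(A→B) = (142.8 + 10.06) − 37.60 = 115.26 t/yr.
Box B: F(B→C) = (115.26 + 31.86) − 26.03 = 121.09 t/yr.
Box C: F(C→D) = (121.09 + 29.26) − 68.55 = 81.800 t/yr.
Box D: F(D→E) = (81.800 + 20.58) − 48.34 = 54.040 t/yr.
Box E throughput = its input = 54.040 t/yr; τ = 86210 / 54.040 = 1595 yr.

1600 yr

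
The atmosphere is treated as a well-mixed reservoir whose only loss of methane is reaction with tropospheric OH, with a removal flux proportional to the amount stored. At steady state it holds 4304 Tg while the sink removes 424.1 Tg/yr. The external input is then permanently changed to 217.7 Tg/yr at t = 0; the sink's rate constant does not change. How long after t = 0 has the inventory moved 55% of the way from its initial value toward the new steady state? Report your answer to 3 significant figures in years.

8.10 yr

τ = M₀/F₀ = 4304/424.1 = 10.15 yr.
The remaining gap fraction is e^(−t/τ); 55% covered ⇒ e^(−t/τ) = 0.450.
t = −τ ln(0.450) = 10.15 × 0.7985 = 8.104 yr.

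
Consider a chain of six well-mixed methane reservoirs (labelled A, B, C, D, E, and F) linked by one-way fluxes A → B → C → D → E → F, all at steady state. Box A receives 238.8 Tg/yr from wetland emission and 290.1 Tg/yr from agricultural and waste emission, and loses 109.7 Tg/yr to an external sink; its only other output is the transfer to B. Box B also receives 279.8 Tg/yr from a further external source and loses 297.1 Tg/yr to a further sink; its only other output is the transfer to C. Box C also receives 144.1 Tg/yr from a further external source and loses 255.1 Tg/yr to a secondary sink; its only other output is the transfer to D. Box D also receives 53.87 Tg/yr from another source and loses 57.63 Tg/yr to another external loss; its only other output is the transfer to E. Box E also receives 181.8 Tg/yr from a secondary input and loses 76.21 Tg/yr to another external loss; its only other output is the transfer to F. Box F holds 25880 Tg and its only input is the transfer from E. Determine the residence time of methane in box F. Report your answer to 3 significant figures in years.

65.9 yr

Box A: F(A→B) = (238.8 + 290.1) − 109.7 = 419.20 Tg/yr.
Box B: F(B→C) = (419.20 + 279.8) − 297.1 = 401.90 Tg/yr.
Box C: F(C→D) = (401.90 + 144.1) − 255.1 = 290.90 Tg/yr.
Box D: F(D→E) = (290.90 + 53.87) − 57.63 = 287.14 Tg/yr.
Box E: F(E→F) = (287.14 + 181.8) − 76.21 = 392.73 Tg/yr.
Box F throughput = its input = 392.73 Tg/yr; τ = 25880 / 392.73 = 65.90 yr.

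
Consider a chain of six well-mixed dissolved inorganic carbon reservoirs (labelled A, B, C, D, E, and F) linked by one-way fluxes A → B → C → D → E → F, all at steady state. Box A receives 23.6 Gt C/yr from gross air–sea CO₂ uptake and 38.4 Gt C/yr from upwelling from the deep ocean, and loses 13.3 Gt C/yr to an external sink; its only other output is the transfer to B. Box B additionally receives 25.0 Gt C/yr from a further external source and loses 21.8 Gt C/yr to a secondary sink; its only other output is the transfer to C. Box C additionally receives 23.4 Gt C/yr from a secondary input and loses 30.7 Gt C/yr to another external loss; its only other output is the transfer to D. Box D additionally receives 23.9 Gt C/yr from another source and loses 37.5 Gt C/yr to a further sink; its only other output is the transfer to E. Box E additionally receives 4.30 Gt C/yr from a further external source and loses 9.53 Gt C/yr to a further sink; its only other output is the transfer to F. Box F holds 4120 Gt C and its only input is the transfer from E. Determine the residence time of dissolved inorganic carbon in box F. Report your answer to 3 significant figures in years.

160 yr

Box A: F(A→B) = (23.6 + 38.4) − 13.3 = 48.700 Gt C/yr.
Box B: F(B→C) = (48.700 + 25.0) − 21.8 = 51.900 Gt C/yr.
Box C: F(C→D) = (51.900 + 23.4) − 30.7 = 44.600 Gt C/yr.
Box D: F(D→E) = (44.600 + 23.9) − 37.5 = 31.000 Gt C/yr.
Box E: F(E→F) = (31.000 + 4.30) − 9.53 = 25.770 Gt C/yr.
Box F throughput = its input = 25.770 Gt C/yr; τ = 4120 / 25.770 = 159.9 yr.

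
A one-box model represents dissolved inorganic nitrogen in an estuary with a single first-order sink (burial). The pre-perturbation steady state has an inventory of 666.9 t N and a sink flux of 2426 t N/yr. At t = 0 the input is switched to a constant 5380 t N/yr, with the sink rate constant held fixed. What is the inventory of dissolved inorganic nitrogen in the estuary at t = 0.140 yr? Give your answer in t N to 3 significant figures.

The sink rate constant is k = F₀/M₀ = 2426/666.9 = 3.638 yr⁻¹.
Solving dM/dt = F₁ − kM with M(0) = M₀ gives M(t) = F₁/k + (M₀ − F₁/k)·e^(−kt).
F₁/k = 5380/3.638 = 1478.9 t N; kt = 3.638 × 0.140 = 0.5093, e^(−kt) = 0.6009.
M(0.140) = 1478.9 + (666.9 − 1478.9) × 0.6009 = 1478.9 − 488.0 = 990.97 t N.

991 t N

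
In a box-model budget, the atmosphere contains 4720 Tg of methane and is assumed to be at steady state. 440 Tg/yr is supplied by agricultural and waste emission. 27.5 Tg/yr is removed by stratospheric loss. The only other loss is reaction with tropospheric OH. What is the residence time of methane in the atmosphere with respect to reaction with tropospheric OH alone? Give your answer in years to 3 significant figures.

At steady state ΣF_in = ΣF_out.
ΣF_in = 440.00 Tg/yr.
Reaction with tropospheric OH flux = ΣF_in − (27.5) = 440.00 − 27.50 = 412.5 Tg/yr.
τ = M / F = 4720 / 412.5 = 11.44 yr.

11.4 yr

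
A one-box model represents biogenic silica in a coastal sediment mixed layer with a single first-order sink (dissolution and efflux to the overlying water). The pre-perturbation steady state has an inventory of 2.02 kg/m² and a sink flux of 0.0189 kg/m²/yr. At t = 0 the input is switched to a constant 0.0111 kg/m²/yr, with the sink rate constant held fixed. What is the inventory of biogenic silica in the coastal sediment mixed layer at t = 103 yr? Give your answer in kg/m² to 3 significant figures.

1.50 kg/m²

τ = M₀/F₀ = 2.02/0.0189 = 106.9 yr; rate constant k = 1/τ.
New steady state M_∞ = F₁/k = F₁·τ = 0.0111 × 106.9 = 1.1863 kg/m².
M(t) = M_∞ + (M₀ − M_∞)·e^(−t/τ); t/τ = 103/106.9 = 0.9637, so e^(−t/τ) = 0.3815.
M(t) = 1.1863 + 0.8337 × 0.3815 = 1.5044 kg/m².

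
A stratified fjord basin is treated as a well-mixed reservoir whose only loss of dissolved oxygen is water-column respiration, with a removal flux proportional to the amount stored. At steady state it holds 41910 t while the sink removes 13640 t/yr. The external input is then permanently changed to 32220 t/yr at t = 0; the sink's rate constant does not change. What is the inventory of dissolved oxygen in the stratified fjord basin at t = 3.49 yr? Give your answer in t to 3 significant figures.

Residence time τ = M₀/F₀ = 3.073 yr. The eventual steady state is M_∞ = M₀·(F₁/F₀) = 41910 × 32220/13640 = 98999 t.
The anomaly ΔM(t) = M(t) − M_∞ decays as ΔM₀·e^(−t/τ) with ΔM₀ = 41910 − 98999 = −57090 t.
At t = 3.49 yr, e^(−t/τ) = e^(−1.136) = 0.3211, so ΔM = −18330 t and M = 98999 − 18330 = 80665 t.

80700 t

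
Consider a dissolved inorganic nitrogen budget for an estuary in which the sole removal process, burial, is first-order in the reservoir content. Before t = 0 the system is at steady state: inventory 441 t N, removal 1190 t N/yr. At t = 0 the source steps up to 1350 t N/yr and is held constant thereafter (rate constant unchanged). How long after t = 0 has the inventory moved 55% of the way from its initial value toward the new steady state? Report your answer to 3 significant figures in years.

τ = M₀/F₀ = 441/1190 = 0.3706 yr.
The remaining gap fraction is e^(−t/τ); 55% covered ⇒ e^(−t/τ) = 0.450.
t = −τ ln(0.450) = 0.3706 × 0.7985 = 0.2959 yr.

0.296 yr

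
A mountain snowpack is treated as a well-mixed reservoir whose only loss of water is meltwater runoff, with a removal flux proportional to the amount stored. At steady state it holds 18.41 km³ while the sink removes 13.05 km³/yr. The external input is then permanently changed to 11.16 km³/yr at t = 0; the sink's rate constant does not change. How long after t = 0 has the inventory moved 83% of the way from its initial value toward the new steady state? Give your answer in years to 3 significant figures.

τ = M₀/F₀ = 18.41/13.05 = 1.411 yr.
The remaining gap fraction is e^(−t/τ); 83% covered ⇒ e^(−t/τ) = 0.170.
t = −τ ln(0.170) = 1.411 × 1.772 = 2.500 yr.

2.50 yr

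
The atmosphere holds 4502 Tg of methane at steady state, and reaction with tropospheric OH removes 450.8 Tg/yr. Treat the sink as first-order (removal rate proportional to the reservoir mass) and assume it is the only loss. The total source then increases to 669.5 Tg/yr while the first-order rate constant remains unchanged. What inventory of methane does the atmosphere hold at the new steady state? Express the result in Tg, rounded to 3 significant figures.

Rate constant k = F/M = 450.8 / 4502 = 0.1001 yr⁻¹.
At the new steady state, source = k·M_new ⇒ M_new = 669.5 / 0.1001 = 6686 Tg.
(Equivalently M_new = M × F_new/F_old = 4502 × 669.5/450.8.)

6690 Tg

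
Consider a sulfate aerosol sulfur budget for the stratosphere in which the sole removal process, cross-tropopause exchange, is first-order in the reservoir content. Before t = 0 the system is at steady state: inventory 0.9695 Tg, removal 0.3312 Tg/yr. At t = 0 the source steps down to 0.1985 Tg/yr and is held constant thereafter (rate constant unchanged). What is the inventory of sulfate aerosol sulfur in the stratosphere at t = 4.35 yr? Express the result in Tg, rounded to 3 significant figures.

0.669 Tg

The sink rate constant is k = F₀/M₀ = 0.3312/0.9695 = 0.3416 yr⁻¹.
Solving dM/dt = F₁ − kM with M(0) = M₀ gives M(t) = F₁/k + (M₀ − F₁/k)·e^(−kt).
F₁/k = 0.1985/0.3416 = 0.58106 Tg; kt = 0.3416 × 4.35 = 1.486, e^(−kt) = 0.2263.
M(4.35) = 0.58106 + (0.9695 − 0.58106) × 0.2263 = 0.58106 + 0.08789 = 0.66895 Tg.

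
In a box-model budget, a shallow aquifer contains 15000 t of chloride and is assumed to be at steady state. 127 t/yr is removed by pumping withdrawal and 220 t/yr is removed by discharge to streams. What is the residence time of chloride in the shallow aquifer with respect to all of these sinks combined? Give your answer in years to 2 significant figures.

Total removal flux = 127 + 220 = 347.00 t/yr.
τ = M / ΣF_out = 15000 / 347.00 = 43.23 yr.

43 yr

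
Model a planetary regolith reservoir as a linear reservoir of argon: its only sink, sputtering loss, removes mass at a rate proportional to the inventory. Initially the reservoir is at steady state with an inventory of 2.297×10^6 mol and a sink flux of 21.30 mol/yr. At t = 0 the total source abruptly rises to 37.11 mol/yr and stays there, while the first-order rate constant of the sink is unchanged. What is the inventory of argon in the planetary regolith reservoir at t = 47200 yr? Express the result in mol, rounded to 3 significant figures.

2.90×10^6 mol

Residence time τ = M₀/F₀ = 107800 yr. The eventual steady state is M_∞ = M₀·(F₁/F₀) = 2.297×10^6 × 37.11/21.30 = 4.0020×10^6 mol.
The anomaly ΔM(t) = M(t) − M_∞ decays as ΔM₀·e^(−t/τ) with ΔM₀ = 2.297×10^6 − 4.0020×10^6 = −1.705×10^6 mol.
At t = 47200 yr, e^(−t/τ) = e^(−0.4377) = 0.6455, so ΔM = −1.101×10^6 mol and M = 4.0020×10^6 − 1.101×10^6 = 2.9014×10^6 mol.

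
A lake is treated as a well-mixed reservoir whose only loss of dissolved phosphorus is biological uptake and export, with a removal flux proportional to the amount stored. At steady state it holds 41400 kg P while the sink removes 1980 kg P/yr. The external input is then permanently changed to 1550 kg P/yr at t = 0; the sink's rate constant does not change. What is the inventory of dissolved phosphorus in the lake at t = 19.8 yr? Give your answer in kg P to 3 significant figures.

35900 kg P

τ = M₀/F₀ = 41400/1980 = 20.91 yr; rate constant k = 1/τ.
New steady state M_∞ = F₁/k = F₁·τ = 1550 × 20.91 = 32409 kg P.
M(t) = M_∞ + (M₀ − M_∞)·e^(−t/τ); t/τ = 19.8/20.91 = 0.9470, so e^(−t/τ) = 0.3879.
M(t) = 32409 + 8991 × 0.3879 = 35897 kg P.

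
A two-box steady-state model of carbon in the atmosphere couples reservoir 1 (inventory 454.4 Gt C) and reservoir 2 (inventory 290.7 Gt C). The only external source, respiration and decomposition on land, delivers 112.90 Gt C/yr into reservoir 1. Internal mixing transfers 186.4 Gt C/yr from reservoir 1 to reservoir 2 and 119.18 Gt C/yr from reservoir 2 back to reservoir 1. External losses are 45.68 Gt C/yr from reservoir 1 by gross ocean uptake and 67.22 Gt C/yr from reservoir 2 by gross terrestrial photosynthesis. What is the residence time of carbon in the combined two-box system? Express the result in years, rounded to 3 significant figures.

Treat the two boxes together as one reservoir: the mixing fluxes between them are internal recycling, so τ = ΣM / Σ(external losses).
M_total = 454.4 + 290.7 = 745.10 Gt C.
ΣF_external_out = 45.68 + 67.22 = 112.90 Gt C/yr.
τ = M_total / ΣF_ext = 745.10 / 112.90 = 6.600 yr.

6.60 yr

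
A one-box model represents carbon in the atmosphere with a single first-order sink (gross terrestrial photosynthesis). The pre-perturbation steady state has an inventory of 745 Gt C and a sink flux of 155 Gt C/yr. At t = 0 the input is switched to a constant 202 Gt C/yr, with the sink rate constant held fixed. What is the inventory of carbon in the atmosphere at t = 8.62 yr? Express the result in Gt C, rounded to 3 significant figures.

933 Gt C

Residence time τ = M₀/F₀ = 4.806 yr. The eventual steady state is M_∞ = M₀·(F₁/F₀) = 745 × 202/155 = 970.90 Gt C.
The anomaly ΔM(t) = M(t) − M_∞ decays as ΔM₀·e^(−t/τ) with ΔM₀ = 745 − 970.90 = −225.9 Gt C.
At t = 8.62 yr, e^(−t/τ) = e^(−1.793) = 0.1664, so ΔM = −37.59 Gt C and M = 970.90 − 37.59 = 933.32 Gt C.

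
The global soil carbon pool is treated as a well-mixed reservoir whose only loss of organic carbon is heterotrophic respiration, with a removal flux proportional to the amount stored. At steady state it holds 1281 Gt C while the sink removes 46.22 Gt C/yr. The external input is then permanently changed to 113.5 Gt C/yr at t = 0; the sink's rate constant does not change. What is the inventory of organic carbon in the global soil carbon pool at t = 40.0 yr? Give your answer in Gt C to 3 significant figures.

2710 Gt C

τ = M₀/F₀ = 1281/46.22 = 27.72 yr; rate constant k = 1/τ.
New steady state M_∞ = F₁/k = F₁·τ = 113.5 × 27.72 = 3145.7 Gt C.
M(t) = M_∞ + (M₀ − M_∞)·e^(−t/τ); t/τ = 40.0/27.72 = 1.443, so e^(−t/τ) = 0.2362.
M(t) = 3145.7 − 1865 × 0.2362 = 2705.3 Gt C.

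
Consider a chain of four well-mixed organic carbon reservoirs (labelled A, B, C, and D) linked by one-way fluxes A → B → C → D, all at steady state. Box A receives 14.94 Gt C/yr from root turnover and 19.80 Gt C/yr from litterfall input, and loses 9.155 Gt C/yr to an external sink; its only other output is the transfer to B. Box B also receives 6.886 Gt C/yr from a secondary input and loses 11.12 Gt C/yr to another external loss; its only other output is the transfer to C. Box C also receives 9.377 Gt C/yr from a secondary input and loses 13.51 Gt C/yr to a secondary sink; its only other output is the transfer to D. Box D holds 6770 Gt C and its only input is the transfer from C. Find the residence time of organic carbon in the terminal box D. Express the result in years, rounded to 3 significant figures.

Box A: F(A→B) = (14.94 + 19.80) − 9.155 = 25.585 Gt C/yr.
Box B: F(B→C) = (25.585 + 6.886) − 11.12 = 21.351 Gt C/yr.
Box C: F(C→D) = (21.351 + 9.377) − 13.51 = 17.218 Gt C/yr.
Box D throughput = its input = 17.218 Gt C/yr; τ = 6770 / 17.218 = 393.2 yr.

393 yr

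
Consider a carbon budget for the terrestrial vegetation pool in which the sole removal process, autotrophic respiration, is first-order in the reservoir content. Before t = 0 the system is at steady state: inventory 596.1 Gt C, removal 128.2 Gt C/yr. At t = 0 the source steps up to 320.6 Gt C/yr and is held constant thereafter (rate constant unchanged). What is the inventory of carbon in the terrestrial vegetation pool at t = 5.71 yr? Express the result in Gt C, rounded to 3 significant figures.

Residence time τ = M₀/F₀ = 4.650 yr. The eventual steady state is M_∞ = M₀·(F₁/F₀) = 596.1 × 320.6/128.2 = 1490.7 Gt C.
The anomaly ΔM(t) = M(t) − M_∞ decays as ΔM₀·e^(−t/τ) with ΔM₀ = 596.1 − 1490.7 = −894.6 Gt C.
At t = 5.71 yr, e^(−t/τ) = e^(−1.228) = 0.2929, so ΔM = −262.0 Gt C and M = 1490.7 − 262.0 = 1228.7 Gt C.

1230 Gt C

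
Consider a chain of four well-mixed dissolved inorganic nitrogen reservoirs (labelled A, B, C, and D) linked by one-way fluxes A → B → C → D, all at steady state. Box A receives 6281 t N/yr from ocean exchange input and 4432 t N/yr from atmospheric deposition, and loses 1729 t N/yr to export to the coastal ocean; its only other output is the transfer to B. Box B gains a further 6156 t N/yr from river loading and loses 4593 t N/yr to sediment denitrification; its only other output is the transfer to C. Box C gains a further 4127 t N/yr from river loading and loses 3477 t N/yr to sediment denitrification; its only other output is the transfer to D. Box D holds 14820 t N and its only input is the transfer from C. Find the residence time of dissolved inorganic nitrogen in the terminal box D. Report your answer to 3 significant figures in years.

1.32 yr

Box A: F(A→B) = (6281 + 4432) − 1729 = 8984.0 t N/yr.
Box B: F(B→C) = (8984.0 + 6156) − 4593 = 10547 t N/yr.
Box C: F(C→D) = (10547 + 4127) − 3477 = 11197 t N/yr.
Box D throughput = its input = 11197 t N/yr; τ = 14820 / 11197 = 1.324 yr.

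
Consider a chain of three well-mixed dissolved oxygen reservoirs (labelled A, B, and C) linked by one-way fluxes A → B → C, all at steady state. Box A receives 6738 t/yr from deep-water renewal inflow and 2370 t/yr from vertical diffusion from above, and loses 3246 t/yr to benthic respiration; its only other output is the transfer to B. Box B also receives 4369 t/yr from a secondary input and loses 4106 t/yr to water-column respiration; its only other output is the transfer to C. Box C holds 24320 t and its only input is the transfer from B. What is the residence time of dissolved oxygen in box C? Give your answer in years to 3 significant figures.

Box A: F(A→B) = (6738 + 2370) − 3246 = 5862.0 t/yr.
Box B: F(B→C) = (5862.0 + 4369) − 4106 = 6125.0 t/yr.
Box C throughput = its input = 6125.0 t/yr; τ = 24320 / 6125.0 = 3.971 yr.

3.97 yr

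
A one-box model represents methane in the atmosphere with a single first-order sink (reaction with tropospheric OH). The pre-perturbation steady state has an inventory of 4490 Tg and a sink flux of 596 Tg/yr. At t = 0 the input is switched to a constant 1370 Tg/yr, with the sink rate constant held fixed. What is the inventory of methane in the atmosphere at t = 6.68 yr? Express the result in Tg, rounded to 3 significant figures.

τ = M₀/F₀ = 4490/596 = 7.534 yr; rate constant k = 1/τ.
New steady state M_∞ = F₁/k = F₁·τ = 1370 × 7.534 = 10321 Tg.
M(t) = M_∞ + (M₀ − M_∞)·e^(−t/τ); t/τ = 6.68/7.534 = 0.8867, so e^(−t/τ) = 0.4120.
M(t) = 10321 − 5831 × 0.4120 = 7918.5 Tg.

7920 Tg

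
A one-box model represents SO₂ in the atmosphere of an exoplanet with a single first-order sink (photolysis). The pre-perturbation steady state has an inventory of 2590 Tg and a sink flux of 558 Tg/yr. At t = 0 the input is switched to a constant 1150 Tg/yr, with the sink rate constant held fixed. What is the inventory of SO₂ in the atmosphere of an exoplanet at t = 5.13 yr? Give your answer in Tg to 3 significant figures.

Residence time τ = M₀/F₀ = 4.642 yr. The eventual steady state is M_∞ = M₀·(F₁/F₀) = 2590 × 1150/558 = 5337.8 Tg.
The anomaly ΔM(t) = M(t) − M_∞ decays as ΔM₀·e^(−t/τ) with ΔM₀ = 2590 − 5337.8 = −2748 Tg.
At t = 5.13 yr, e^(−t/τ) = e^(−1.105) = 0.3311, so ΔM = −909.9 Tg and M = 5337.8 − 909.9 = 4427.9 Tg.

4430 Tg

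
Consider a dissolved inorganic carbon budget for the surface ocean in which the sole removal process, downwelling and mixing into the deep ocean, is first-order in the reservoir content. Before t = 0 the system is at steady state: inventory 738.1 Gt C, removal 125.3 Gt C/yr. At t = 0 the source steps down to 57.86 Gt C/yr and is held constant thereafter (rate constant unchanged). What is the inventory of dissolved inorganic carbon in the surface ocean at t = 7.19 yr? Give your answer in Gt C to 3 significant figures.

Residence time τ = M₀/F₀ = 5.891 yr. The eventual steady state is M_∞ = M₀·(F₁/F₀) = 738.1 × 57.86/125.3 = 340.83 Gt C.
The anomaly ΔM(t) = M(t) − M_∞ decays as ΔM₀·e^(−t/τ) with ΔM₀ = 738.1 − 340.83 = 397.3 Gt C.
At t = 7.19 yr, e^(−t/τ) = e^(−1.221) = 0.2951, so ΔM = 117.2 Gt C and M = 340.83 + 117.2 = 458.05 Gt C.

458 Gt C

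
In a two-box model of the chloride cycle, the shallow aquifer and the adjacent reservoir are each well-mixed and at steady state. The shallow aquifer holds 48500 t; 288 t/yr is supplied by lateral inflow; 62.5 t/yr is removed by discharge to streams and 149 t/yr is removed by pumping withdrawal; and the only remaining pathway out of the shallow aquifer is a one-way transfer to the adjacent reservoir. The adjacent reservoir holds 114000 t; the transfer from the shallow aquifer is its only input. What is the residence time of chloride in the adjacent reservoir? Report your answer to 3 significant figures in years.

1490 yr

Balance the shallow aquifer: ΣF_in = 288.00 t/yr.
Transfer to the adjacent reservoir = ΣF_in − (62.5 + 149) = 76.500 t/yr.
At steady state the output of the adjacent reservoir equals its input, 76.500 t/yr.
τ = M / F = 114000 / 76.500 = 1490 yr.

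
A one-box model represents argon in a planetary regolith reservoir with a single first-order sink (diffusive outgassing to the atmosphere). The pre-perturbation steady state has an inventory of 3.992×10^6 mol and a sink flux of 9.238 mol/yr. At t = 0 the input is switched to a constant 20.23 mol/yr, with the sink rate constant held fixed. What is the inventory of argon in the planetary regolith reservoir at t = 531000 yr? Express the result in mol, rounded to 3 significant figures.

7.35×10^6 mol

The sink rate constant is k = F₀/M₀ = 9.238/3.992×10^6 = 2.314×10^-6 yr⁻¹.
Solving dM/dt = F₁ − kM with M(0) = M₀ gives M(t) = F₁/k + (M₀ − F₁/k)·e^(−kt).
F₁/k = 20.23/2.314×10^-6 = 8.7420×10^6 mol; kt = 2.314×10^-6 × 531000 = 1.229, e^(−kt) = 0.2926.
M(531000) = 8.7420×10^6 + (3.992×10^6 − 8.7420×10^6) × 0.2926 = 8.7420×10^6 − 1.390×10^6 = 7.3519×10^6 mol.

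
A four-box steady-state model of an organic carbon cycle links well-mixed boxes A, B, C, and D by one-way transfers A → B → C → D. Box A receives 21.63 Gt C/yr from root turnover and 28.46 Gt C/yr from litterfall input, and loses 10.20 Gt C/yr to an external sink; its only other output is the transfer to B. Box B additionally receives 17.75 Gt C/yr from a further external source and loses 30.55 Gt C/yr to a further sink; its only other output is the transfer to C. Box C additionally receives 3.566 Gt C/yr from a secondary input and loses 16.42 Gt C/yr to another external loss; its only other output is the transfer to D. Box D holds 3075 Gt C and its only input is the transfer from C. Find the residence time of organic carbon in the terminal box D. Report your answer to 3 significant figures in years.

Box A: F(A→B) = (21.63 + 28.46) − 10.20 = 39.890 Gt C/yr.
Box B: F(B→C) = (39.890 + 17.75) − 30.55 = 27.090 Gt C/yr.
Box C: F(C→D) = (27.090 + 3.566) − 16.42 = 14.236 Gt C/yr.
Box D throughput = its input = 14.236 Gt C/yr; τ = 3075 / 14.236 = 216.0 yr.

216 yr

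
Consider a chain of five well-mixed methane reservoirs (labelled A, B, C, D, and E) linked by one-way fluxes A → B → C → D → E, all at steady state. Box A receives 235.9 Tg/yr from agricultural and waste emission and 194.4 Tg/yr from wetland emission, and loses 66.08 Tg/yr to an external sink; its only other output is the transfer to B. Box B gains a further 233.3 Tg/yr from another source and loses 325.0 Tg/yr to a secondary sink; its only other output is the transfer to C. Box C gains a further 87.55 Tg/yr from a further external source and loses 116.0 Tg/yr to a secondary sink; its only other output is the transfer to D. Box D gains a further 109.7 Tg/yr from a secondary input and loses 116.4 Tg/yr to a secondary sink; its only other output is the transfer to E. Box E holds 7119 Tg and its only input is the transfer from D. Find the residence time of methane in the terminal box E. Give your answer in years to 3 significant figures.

30.0 yr

Box A: F(A→B) = (235.9 + 194.4) − 66.08 = 364.22 Tg/yr.
Box B: F(B→C) = (364.22 + 233.3) − 325.0 = 272.52 Tg/yr.
Box C: F(C→D) = (272.52 + 87.55) − 116.0 = 244.07 Tg/yr.
Box D: F(D→E) = (244.07 + 109.7) − 116.4 = 237.37 Tg/yr.
Box E throughput = its input = 237.37 Tg/yr; τ = 7119 / 237.37 = 29.99 yr.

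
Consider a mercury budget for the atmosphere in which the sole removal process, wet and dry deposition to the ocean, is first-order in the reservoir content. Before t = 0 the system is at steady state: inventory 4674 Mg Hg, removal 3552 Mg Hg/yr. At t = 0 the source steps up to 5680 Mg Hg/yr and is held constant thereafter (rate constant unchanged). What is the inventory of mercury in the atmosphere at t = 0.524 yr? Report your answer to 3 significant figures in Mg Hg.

Residence time τ = M₀/F₀ = 1.316 yr. The eventual steady state is M_∞ = M₀·(F₁/F₀) = 4674 × 5680/3552 = 7474.2 Mg Hg.
The anomaly ΔM(t) = M(t) − M_∞ decays as ΔM₀·e^(−t/τ) with ΔM₀ = 4674 − 7474.2 = −2800 Mg Hg.
At t = 0.524 yr, e^(−t/τ) = e^(−0.3982) = 0.6715, so ΔM = −1880 Mg Hg and M = 7474.2 − 1880 = 5593.8 Mg Hg.

5590 Mg Hg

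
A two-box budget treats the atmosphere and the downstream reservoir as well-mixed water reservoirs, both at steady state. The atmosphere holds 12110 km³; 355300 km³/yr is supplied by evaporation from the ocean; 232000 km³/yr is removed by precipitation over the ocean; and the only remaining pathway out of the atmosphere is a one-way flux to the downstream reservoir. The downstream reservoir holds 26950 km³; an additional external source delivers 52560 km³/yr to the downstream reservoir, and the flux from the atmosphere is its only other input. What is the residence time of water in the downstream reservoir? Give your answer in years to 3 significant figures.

Balance the atmosphere: ΣF_in = 355300 km³/yr.
Flux to the downstream reservoir = ΣF_in − (232000) = 123300 km³/yr.
Total input to the downstream reservoir = 123300 + 52560 = 175860 km³/yr; at steady state this equals its total output.
τ = M / F = 26950 / 175860 = 0.1532 yr.

0.153 yr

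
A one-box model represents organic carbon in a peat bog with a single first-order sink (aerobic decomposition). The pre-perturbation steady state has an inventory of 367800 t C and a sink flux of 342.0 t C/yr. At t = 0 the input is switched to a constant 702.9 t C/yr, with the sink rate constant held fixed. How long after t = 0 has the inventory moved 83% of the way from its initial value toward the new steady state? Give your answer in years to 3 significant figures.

τ = M₀/F₀ = 367800/342.0 = 1075 yr.
The remaining gap fraction is e^(−t/τ); 83% covered ⇒ e^(−t/τ) = 0.170.
t = −τ ln(0.170) = 1075 × 1.772 = 1906 yr.

1910 yr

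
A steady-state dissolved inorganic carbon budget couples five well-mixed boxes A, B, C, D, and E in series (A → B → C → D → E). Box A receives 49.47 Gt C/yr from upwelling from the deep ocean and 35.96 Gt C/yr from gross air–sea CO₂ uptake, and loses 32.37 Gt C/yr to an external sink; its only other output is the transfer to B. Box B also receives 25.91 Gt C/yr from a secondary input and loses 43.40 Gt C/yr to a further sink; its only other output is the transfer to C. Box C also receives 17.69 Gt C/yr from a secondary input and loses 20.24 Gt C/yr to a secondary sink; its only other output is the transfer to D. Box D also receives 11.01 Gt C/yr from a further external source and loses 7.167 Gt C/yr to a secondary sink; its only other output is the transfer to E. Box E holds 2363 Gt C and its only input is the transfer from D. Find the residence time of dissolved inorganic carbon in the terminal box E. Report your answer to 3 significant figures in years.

64.1 yr

Box A: F(A→B) = (49.47 + 35.96) − 32.37 = 53.060 Gt C/yr.
Box B: F(B→C) = (53.060 + 25.91) − 43.40 = 35.570 Gt C/yr.
Box C: F(C→D) = (35.570 + 17.69) − 20.24 = 33.020 Gt C/yr.
Box D: F(D→E) = (33.020 + 11.01) − 7.167 = 36.863 Gt C/yr.
Box E throughput = its input = 36.863 Gt C/yr; τ = 2363 / 36.863 = 64.10 yr.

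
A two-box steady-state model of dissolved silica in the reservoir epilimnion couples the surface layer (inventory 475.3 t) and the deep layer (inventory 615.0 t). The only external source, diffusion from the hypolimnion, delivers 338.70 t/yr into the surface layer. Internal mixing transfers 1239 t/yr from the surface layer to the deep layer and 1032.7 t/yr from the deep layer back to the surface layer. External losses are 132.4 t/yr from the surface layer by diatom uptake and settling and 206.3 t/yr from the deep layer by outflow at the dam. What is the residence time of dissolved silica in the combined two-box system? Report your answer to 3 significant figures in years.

3.22 yr

Residence time in the combined system uses the total inventory and the total *external* removal — internal exchanges between the two boxes cancel.
M_total = 475.3 + 615.0 = 1090.3 t.
ΣF_external_out = 132.4 + 206.3 = 338.70 t/yr.
τ = M_total / ΣF_ext = 1090.3 / 338.70 = 3.219 yr.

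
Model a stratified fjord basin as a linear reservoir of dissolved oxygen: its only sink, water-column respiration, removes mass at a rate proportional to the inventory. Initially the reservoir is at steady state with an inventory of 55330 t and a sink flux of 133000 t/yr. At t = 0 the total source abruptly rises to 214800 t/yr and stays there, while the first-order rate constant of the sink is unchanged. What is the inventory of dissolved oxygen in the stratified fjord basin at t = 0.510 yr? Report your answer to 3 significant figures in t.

79400 t

Residence time τ = M₀/F₀ = 0.4160 yr. The eventual steady state is M_∞ = M₀·(F₁/F₀) = 55330 × 214800/133000 = 89360 t.
The anomaly ΔM(t) = M(t) − M_∞ decays as ΔM₀·e^(−t/τ) with ΔM₀ = 55330 − 89360 = −34030 t.
At t = 0.510 yr, e^(−t/τ) = e^(−1.226) = 0.2935, so ΔM = −9987 t and M = 89360 − 9987 = 79373 t.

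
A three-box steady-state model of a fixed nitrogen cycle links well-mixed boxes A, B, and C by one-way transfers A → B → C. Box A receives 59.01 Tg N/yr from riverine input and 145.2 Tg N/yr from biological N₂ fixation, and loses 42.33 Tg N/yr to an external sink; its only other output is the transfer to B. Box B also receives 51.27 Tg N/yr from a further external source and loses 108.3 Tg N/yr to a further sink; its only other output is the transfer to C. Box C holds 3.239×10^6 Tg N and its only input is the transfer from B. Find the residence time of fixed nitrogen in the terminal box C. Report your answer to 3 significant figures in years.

30900 yr

Box A: F(A→B) = (59.01 + 145.2) − 42.33 = 161.88 Tg N/yr.
Box B: F(B→C) = (161.88 + 51.27) − 108.3 = 104.85 Tg N/yr.
Box C throughput = its input = 104.85 Tg N/yr; τ = 3.239×10^6 / 104.85 = 30890 yr.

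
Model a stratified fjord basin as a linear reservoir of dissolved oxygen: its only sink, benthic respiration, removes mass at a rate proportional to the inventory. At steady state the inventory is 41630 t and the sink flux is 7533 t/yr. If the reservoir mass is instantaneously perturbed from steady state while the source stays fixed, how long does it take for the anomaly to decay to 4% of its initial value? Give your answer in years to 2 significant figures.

For a linear reservoir the anomaly decays as exp(−t/τ) with τ = M/F = 41630/7533 = 5.526 yr.
exp(−t/τ) = 0.04 ⇒ t = −τ ln(0.04) = 5.526 × 3.219 = 17.79 yr.

18 yr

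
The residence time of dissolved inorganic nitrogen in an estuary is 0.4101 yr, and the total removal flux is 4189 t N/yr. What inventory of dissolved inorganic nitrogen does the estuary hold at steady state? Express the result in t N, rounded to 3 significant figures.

τ = M/F ⇒ M = τ × F = 0.4101 × 4189 = 1718 t N.

1720 t N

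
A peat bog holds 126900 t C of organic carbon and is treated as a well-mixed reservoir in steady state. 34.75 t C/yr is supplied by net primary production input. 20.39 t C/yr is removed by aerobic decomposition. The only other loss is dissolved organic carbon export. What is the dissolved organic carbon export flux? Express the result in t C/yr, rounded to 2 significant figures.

At steady state ΣF_in = ΣF_out.
ΣF_in = 34.750 t C/yr.
Dissolved organic carbon export flux = ΣF_in − (20.39) = 34.750 − 20.39 = 14.36 t C/yr.

14 t C/yr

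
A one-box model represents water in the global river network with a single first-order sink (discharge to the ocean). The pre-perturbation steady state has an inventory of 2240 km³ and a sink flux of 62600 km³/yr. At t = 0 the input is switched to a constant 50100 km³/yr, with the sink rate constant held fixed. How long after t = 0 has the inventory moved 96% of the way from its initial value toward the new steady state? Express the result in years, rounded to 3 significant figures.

τ = M₀/F₀ = 2240/62600 = 0.03578 yr.
The remaining gap fraction is e^(−t/τ); 96% covered ⇒ e^(−t/τ) = 0.0400.
t = −τ ln(0.0400) = 0.03578 × 3.219 = 0.1152 yr.

0.115 yr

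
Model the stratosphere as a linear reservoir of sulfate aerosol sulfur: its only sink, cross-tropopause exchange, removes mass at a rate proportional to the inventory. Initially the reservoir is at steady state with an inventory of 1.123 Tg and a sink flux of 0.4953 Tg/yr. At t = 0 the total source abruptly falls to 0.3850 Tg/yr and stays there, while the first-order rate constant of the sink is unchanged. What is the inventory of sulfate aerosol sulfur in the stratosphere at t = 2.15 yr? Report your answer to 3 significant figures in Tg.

τ = M₀/F₀ = 1.123/0.4953 = 2.267 yr; rate constant k = 1/τ.
New steady state M_∞ = F₁/k = F₁·τ = 0.3850 × 2.267 = 0.87292 Tg.
M(t) = M_∞ + (M₀ − M_∞)·e^(−t/τ); t/τ = 2.15/2.267 = 0.9483, so e^(−t/τ) = 0.3874.
M(t) = 0.87292 + 0.2501 × 0.3874 = 0.96980 Tg.

0.970 Tg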